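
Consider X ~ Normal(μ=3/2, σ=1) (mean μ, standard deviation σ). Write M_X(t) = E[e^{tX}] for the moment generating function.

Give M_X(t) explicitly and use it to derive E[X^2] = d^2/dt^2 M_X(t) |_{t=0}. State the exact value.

M_X(t) = e^(t^2/2 + 3*t/2)
D^2[M](t) = t^2*e^(3*t/2)*e^(t^2/2) + 3*t*e^(3*t/2)*e^(t^2/2) + 13*e^(3*t/2)*e^(t^2/2)/4

E[X^2] = D^2[M](0) = 13/4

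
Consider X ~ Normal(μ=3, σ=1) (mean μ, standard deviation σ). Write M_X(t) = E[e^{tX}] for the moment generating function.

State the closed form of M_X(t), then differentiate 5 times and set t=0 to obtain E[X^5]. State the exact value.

M_X(t) = e^(t^2/2 + 3*t)
D^5[M](t) = t^5*e^(3*t)*e^(t^2/2) + 15*t^4*e^(3*t)*e^(t^2/2) + 100*t^3*e^(3*t)*e^(t^2/2) + 360*t^2*e^(3*t)*e^(t^2/2) + 690*t*e^(3*t)*e^(t^2/2) + 558*e^(3*t)*e^(t^2/2)

E[X^5] = D^5[M](0) = 558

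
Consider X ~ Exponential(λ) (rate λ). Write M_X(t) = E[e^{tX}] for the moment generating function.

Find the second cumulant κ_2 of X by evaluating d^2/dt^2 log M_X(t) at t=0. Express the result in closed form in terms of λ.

M_X(t) = λ/(λ - t)
K_X(t) = log M_X(t) = log(λ) - log(λ - t)
K^(2)(t) = 1/(λ^2 - 2*λ*t + t^2)

κ_2 = K^(2)(0) = λ^(-2)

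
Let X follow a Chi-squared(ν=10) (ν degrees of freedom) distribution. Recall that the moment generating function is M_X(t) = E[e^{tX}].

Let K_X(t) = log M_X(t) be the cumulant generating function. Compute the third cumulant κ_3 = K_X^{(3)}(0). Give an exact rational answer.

κ_3 = D^3[K](0) = 80

M_X(t) = (1 - 2*t)^(-5)
K_X(t) = log M_X(t) = -5*log(1 - 2*t)
D^3[K](t) = -80/(8*t^3 - 12*t^2 + 6*t - 1)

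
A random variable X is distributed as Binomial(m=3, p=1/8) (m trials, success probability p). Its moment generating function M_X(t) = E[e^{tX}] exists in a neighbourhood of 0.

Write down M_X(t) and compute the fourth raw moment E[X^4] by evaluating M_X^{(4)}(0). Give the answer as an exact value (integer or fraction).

M_X(t) = (e^(t)/8 + 7/8)^3
M′(t) = 3*e^(3*t)/512 + 21*e^(2*t)/256 + 147*e^(t)/512
M′′(t) = 9*e^(3*t)/512 + 21*e^(2*t)/128 + 147*e^(t)/512
M′′′(t) = 27*e^(3*t)/512 + 21*e^(2*t)/64 + 147*e^(t)/512
M′′′′(t) = 81*e^(3*t)/512 + 21*e^(2*t)/32 + 147*e^(t)/512

E[X^4] = M′′′′(0) = 141/128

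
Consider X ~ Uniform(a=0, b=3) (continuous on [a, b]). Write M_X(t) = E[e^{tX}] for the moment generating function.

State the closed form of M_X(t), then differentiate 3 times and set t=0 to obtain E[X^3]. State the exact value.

E[X^3] = D^3[M](0) = 27/4

M_X(t) = (e^(3*t) - 1)/(3*t)
D^3[M](t) = (9*t^3*e^(3*t) - 9*t^2*e^(3*t) + 6*t*e^(3*t) - 2*e^(3*t) + 2)/t^4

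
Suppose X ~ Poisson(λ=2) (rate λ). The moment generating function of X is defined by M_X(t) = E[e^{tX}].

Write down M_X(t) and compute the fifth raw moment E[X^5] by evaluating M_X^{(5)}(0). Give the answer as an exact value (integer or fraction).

E[X^5] = M′′′′′(0) = 454

M_X(t) = e^(2*e^(t) - 2)
M′(t) = 2*e^(-2)*e^(t)*e^(2*e^(t))
M′′(t) = (4*e^(2*t)*e^(2*e^(t)) + 2*e^(t)*e^(2*e^(t)))*e^(-2)
M′′′(t) = (8*e^(3*t)*e^(2*e^(t)) + 12*e^(2*t)*e^(2*e^(t)) + 2*e^(t)*e^(2*e^(t)))*e^(-2)
M′′′′(t) = (16*e^(4*t)*e^(2*e^(t)) + 48*e^(3*t)*e^(2*e^(t)) + 28*e^(2*t)*e^(2*e^(t)) + 2*e^(t)*e^(2*e^(t)))*e^(-2)
M′′′′′(t) = (32*e^(5*t)*e^(2*e^(t)) + 160*e^(4*t)*e^(2*e^(t)) + 200*e^(3*t)*e^(2*e^(t)) + 60*e^(2*t)*e^(2*e^(t)) + 2*e^(t)*e^(2*e^(t)))*e^(-2)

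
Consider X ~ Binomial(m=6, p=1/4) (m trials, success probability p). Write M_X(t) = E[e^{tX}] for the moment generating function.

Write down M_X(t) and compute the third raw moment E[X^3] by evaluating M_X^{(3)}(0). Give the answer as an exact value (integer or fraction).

E[X^3] = d^3M/dt^3 |_{t=0} = 9

M_X(t) = (e^(t)/4 + 3/4)^6
dM/dt = 3*e^(6*t)/2048 + 45*e^(5*t)/2048 + 135*e^(4*t)/1024 + 405*e^(3*t)/1024 + 1215*e^(2*t)/2048 + 729*e^(t)/2048
d^2M/dt^2 = 9*e^(6*t)/1024 + 225*e^(5*t)/2048 + 135*e^(4*t)/256 + 1215*e^(3*t)/1024 + 1215*e^(2*t)/1024 + 729*e^(t)/2048
d^3M/dt^3 = 27*e^(6*t)/512 + 1125*e^(5*t)/2048 + 135*e^(4*t)/64 + 3645*e^(3*t)/1024 + 1215*e^(2*t)/512 + 729*e^(t)/2048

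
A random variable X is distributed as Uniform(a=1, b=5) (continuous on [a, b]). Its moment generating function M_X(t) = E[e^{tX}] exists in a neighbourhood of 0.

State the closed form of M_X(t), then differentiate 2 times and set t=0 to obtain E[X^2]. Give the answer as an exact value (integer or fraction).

E[X^2] = d^2M/dt^2 |_{t=0} = 31/3

M_X(t) = (e^(5*t) - e^(t))/(4*t)
dM/dt = (5*t*e^(5*t) - t*e^(t) - e^(5*t) + e^(t))/(4*t^2)
d^2M/dt^2 = (25*t^2*e^(5*t) - t^2*e^(t) - 10*t*e^(5*t) + 2*t*e^(t) + 2*e^(5*t) - 2*e^(t))/(4*t^3)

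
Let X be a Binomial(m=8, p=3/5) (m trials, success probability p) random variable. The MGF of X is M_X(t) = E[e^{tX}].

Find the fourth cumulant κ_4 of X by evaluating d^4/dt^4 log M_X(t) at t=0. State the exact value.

κ_4 = K^(4)(0) = -528/625

M_X(t) = (3*e^(t)/5 + 2/5)^8
K_X(t) = log M_X(t) = 8*log(3*e^(t)/5 + 2/5)
K^(4)(t) = (432*e^(3*t) - 1152*e^(2*t) + 192*e^(t))/(81*e^(4*t) + 216*e^(3*t) + 216*e^(2*t) + 96*e^(t) + 16)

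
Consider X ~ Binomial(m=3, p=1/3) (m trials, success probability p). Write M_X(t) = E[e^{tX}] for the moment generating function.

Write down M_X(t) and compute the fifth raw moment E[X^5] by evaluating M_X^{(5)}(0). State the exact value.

E[X^5] = D^5[M](0) = 149/9

M_X(t) = (e^(t)/3 + 2/3)^3
D^5[M](t) = 9*e^(3*t) + 64*e^(2*t)/9 + 4*e^(t)/9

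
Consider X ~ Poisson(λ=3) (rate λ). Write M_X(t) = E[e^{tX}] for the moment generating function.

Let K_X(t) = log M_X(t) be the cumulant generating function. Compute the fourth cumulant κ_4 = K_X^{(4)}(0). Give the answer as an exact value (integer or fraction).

κ_4 = K^(4)(0) = 3

M_X(t) = e^(3*e^(t) - 3)
K_X(t) = log M_X(t) = 3*e^(t) - 3
K^(4)(t) = 3*e^(t)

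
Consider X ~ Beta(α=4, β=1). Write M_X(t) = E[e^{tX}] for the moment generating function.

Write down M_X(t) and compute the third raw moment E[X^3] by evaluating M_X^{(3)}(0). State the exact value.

E[X^3] = d^3M/dt^3 |_{t=0} = 4/7

M_X(t) = ₁F₁(4; 5; t)
dM/dt = 4*₁F₁(5; 6; t)/5
d^2M/dt^2 = 2*₁F₁(6; 7; t)/3
d^3M/dt^3 = 4*₁F₁(7; 8; t)/7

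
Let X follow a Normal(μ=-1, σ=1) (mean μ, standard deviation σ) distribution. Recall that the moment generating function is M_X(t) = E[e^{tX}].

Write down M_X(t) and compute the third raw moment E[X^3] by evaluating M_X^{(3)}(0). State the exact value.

E[X^3] = d^3M/dt^3 |_{t=0} = -4

M_X(t) = e^(t^2/2 - t)
dM/dt = t*e^(-t)*e^(t^2/2) - e^(-t)*e^(t^2/2)
d^2M/dt^2 = (t^2*e^(t^2/2) - 2*t*e^(t^2/2) + 2*e^(t^2/2))*e^(-t)
d^3M/dt^3 = (t^3*e^(t^2/2) - 3*t^2*e^(t^2/2) + 6*t*e^(t^2/2) - 4*e^(t^2/2))*e^(-t)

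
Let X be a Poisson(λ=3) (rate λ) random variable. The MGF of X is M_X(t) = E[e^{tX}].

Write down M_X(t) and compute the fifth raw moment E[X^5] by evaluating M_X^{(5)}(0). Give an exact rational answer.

M_X(t) = e^(3*e^(t) - 3)
D^5[M](t) = (243*e^(5*t)*e^(3*e^(t)) + 810*e^(4*t)*e^(3*e^(t)) + 675*e^(3*t)*e^(3*e^(t)) + 135*e^(2*t)*e^(3*e^(t)) + 3*e^(t)*e^(3*e^(t)))*e^(-3)

E[X^5] = D^5[M](0) = 1866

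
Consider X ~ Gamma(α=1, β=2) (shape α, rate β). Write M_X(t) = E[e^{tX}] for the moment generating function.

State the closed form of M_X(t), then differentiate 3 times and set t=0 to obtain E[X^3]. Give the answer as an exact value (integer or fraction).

M_X(t) = 2/(2 - t)
D^3[M](t) = 12/(t^4 - 8*t^3 + 24*t^2 - 32*t + 16)

E[X^3] = D^3[M](0) = 3/4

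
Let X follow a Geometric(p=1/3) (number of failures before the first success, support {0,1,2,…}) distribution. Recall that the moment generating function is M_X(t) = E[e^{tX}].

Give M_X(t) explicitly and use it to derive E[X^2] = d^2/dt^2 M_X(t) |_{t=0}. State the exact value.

E[X^2] = D^2[M](0) = 10

M_X(t) = 1/(3*(1 - 2*e^(t)/3))
D^2[M](t) = (-4*e^(2*t) - 6*e^(t))/(8*e^(3*t) - 36*e^(2*t) + 54*e^(t) - 27)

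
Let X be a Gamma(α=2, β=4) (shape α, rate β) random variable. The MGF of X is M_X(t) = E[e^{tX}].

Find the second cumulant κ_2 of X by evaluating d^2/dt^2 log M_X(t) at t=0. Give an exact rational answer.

κ_2 = K′′(0) = 1/8

M_X(t) = 16/(4 - t)^2
K_X(t) = log M_X(t) = -2*log(4 - t) + 4*log(2)
K′(t) = -2/(t - 4)
K′′(t) = 2/(t^2 - 8*t + 16)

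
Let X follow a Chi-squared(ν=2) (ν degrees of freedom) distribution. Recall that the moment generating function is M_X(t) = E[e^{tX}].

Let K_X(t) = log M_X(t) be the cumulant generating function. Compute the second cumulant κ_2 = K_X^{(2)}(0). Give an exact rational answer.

M_X(t) = 1/(1 - 2*t)
K_X(t) = log M_X(t) = -log(1 - 2*t)
K^(2)(t) = 4/(4*t^2 - 4*t + 1)

κ_2 = K^(2)(0) = 4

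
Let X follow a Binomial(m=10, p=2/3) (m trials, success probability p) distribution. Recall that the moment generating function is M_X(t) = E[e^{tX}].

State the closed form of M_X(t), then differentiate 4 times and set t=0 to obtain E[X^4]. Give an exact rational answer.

M_X(t) = (2*e^(t)/3 + 1/3)^10

E[X^4] = M^(4)(0) = 23060/9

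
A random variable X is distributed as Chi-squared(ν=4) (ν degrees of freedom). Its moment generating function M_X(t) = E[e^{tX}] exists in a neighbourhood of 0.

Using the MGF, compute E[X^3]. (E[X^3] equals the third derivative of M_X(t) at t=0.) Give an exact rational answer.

M_X(t) = (1 - 2*t)^(-2)
D^3[M](t) = -192/(32*t^5 - 80*t^4 + 80*t^3 - 40*t^2 + 10*t - 1)

E[X^3] = D^3[M](0) = 192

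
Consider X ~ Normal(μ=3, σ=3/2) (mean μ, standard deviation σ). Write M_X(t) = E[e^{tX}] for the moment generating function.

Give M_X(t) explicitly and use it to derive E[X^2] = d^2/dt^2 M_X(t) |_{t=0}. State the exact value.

E[X^2] = M^(2)(0) = 45/4

M_X(t) = e^(9*t^2/8 + 3*t)
M^(2)(t) = 81*t^2*e^(3*t)*e^(9*t^2/8)/16 + 27*t*e^(3*t)*e^(9*t^2/8)/2 + 45*e^(3*t)*e^(9*t^2/8)/4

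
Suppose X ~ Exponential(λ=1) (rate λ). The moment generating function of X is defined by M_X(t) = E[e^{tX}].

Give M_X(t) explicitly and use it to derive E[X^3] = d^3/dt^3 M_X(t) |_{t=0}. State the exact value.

E[X^3] = M^(3)(0) = 6

M_X(t) = 1/(1 - t)
M^(3)(t) = 6/(t^4 - 4*t^3 + 6*t^2 - 4*t + 1)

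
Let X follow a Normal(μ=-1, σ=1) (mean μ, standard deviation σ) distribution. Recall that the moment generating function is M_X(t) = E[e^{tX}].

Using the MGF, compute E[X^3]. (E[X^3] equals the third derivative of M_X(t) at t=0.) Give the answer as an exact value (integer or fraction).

E[X^3] = d^3M/dt^3 |_{t=0} = -4

M_X(t) = e^(t^2/2 - t)
dM/dt = t*e^(-t)*e^(t^2/2) - e^(-t)*e^(t^2/2)
d^2M/dt^2 = (t^2*e^(t^2/2) - 2*t*e^(t^2/2) + 2*e^(t^2/2))*e^(-t)
d^3M/dt^3 = (t^3*e^(t^2/2) - 3*t^2*e^(t^2/2) + 6*t*e^(t^2/2) - 4*e^(t^2/2))*e^(-t)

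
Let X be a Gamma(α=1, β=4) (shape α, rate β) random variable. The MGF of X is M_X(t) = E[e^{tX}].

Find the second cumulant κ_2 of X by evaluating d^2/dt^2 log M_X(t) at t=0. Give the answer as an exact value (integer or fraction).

M_X(t) = 4/(4 - t)
K_X(t) = log M_X(t) = -log(4 - t) + 2*log(2)
K^(2)(t) = 1/(t^2 - 8*t + 16)

κ_2 = K^(2)(0) = 1/16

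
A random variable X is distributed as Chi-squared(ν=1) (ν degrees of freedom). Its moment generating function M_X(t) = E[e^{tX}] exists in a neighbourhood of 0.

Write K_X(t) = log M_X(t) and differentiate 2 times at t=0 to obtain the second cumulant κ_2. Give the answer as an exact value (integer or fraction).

M_X(t) = 1/√(1 - 2*t)
K_X(t) = log M_X(t) = -log(1 - 2*t)/2
K′(t) = -1/(2*t - 1)
K′′(t) = 2/(4*t^2 - 4*t + 1)

κ_2 = K′′(0) = 2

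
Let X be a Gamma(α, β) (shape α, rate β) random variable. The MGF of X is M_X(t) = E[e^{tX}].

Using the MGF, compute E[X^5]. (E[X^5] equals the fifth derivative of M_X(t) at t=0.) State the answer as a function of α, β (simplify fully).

E[X^5] = D^5[M](0) = α*(α^4 + 10*α^3 + 35*α^2 + 50*α + 24)/β^5

M_X(t) = (β/(β - t))^α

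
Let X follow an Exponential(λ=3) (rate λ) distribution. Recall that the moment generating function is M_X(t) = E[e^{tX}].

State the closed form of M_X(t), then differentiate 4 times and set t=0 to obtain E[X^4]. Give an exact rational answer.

E[X^4] = d^4M/dt^4 |_{t=0} = 8/27

M_X(t) = 3/(3 - t)
dM/dt = 3/(t^2 - 6*t + 9)
d^2M/dt^2 = -6/(t^3 - 9*t^2 + 27*t - 27)
d^3M/dt^3 = 18/(t^4 - 12*t^3 + 54*t^2 - 108*t + 81)
d^4M/dt^4 = -72/(t^5 - 15*t^4 + 90*t^3 - 270*t^2 + 405*t - 243)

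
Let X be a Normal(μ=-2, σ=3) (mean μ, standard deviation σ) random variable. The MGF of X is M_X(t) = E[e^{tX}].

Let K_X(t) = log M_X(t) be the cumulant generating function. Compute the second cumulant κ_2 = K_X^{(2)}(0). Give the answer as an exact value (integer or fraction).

M_X(t) = e^(9*t^2/2 - 2*t)
K_X(t) = log M_X(t) = 9*t^2/2 - 2*t
K^(2)(t) = 9

κ_2 = K^(2)(0) = 9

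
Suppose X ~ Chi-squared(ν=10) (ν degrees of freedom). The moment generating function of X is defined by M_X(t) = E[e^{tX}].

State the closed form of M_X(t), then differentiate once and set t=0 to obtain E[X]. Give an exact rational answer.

M_X(t) = (1 - 2*t)^(-5)
D[M](t) = 10/(64*t^6 - 192*t^5 + 240*t^4 - 160*t^3 + 60*t^2 - 12*t + 1)

E[X] = D[M](0) = 10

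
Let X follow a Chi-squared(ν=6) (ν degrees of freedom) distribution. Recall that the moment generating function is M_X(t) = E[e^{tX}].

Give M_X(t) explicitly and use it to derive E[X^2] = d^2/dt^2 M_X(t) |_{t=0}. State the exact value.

M_X(t) = (1 - 2*t)^(-3)
M′(t) = 6/(16*t^4 - 32*t^3 + 24*t^2 - 8*t + 1)
M′′(t) = -48/(32*t^5 - 80*t^4 + 80*t^3 - 40*t^2 + 10*t - 1)

E[X^2] = M′′(0) = 48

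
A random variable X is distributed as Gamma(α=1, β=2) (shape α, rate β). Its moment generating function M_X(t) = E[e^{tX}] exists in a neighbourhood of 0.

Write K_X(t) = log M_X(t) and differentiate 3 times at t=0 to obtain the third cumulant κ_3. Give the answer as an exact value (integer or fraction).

κ_3 = K′′′(0) = 1/4

M_X(t) = 2/(2 - t)
K_X(t) = log M_X(t) = -log(2 - t) + log(2)
K′(t) = -1/(t - 2)
K′′(t) = 1/(t^2 - 4*t + 4)
K′′′(t) = -2/(t^3 - 6*t^2 + 12*t - 8)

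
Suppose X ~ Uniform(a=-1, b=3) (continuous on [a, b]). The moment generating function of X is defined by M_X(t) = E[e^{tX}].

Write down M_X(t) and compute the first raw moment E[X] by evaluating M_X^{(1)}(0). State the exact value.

M_X(t) = (e^(3*t) - e^(-t))/(4*t)
D[M](t) = (3*t*e^(4*t) + t - e^(4*t) + 1)*e^(-t)/(4*t^2)

E[X] = D[M](0) = 1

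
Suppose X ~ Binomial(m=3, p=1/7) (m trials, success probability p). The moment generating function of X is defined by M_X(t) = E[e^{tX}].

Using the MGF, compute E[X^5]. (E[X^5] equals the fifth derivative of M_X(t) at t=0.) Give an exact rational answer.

M_X(t) = (e^(t)/7 + 6/7)^3
M′(t) = 3*e^(3*t)/343 + 36*e^(2*t)/343 + 108*e^(t)/343
M′′(t) = 9*e^(3*t)/343 + 72*e^(2*t)/343 + 108*e^(t)/343
M′′′(t) = 27*e^(3*t)/343 + 144*e^(2*t)/343 + 108*e^(t)/343
M′′′′(t) = 81*e^(3*t)/343 + 288*e^(2*t)/343 + 108*e^(t)/343
M′′′′′(t) = 243*e^(3*t)/343 + 576*e^(2*t)/343 + 108*e^(t)/343

E[X^5] = M′′′′′(0) = 927/343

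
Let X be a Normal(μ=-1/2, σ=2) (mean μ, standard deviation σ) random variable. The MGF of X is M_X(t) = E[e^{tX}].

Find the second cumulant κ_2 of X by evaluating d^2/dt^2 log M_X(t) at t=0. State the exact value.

M_X(t) = e^(2*t^2 - t/2)
K_X(t) = log M_X(t) = 2*t^2 - t/2
K′(t) = 4*t - 1/2
K′′(t) = 4

κ_2 = K′′(0) = 4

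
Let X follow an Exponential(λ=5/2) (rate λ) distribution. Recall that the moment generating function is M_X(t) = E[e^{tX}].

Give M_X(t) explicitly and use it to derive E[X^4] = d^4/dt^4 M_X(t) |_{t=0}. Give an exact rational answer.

E[X^4] = M^(4)(0) = 384/625

M_X(t) = 5/(2*(5/2 - t))
M^(4)(t) = -1920/(32*t^5 - 400*t^4 + 2000*t^3 - 5000*t^2 + 6250*t - 3125)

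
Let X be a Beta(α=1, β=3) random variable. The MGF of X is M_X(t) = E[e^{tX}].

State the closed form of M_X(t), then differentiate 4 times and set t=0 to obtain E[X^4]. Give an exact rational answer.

E[X^4] = M′′′′(0) = 1/35

M_X(t) = ₁F₁(1; 4; t)
M′(t) = ₁F₁(2; 5; t)/4
M′′(t) = ₁F₁(3; 6; t)/10
M′′′(t) = ₁F₁(4; 7; t)/20
M′′′′(t) = ₁F₁(5; 8; t)/35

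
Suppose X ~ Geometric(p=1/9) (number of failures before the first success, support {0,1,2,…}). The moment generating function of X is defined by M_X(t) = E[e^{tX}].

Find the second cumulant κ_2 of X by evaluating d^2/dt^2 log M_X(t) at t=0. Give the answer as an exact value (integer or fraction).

M_X(t) = 1/(9*(1 - 8*e^(t)/9))
K_X(t) = log M_X(t) = -log(1 - 8*e^(t)/9) - 2*log(3)
D^2[K](t) = 72*e^(t)/(64*e^(2*t) - 144*e^(t) + 81)

κ_2 = D^2[K](0) = 72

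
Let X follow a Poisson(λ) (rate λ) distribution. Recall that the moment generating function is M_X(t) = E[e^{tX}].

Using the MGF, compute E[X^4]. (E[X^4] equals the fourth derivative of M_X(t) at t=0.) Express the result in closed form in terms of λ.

M_X(t) = e^(λ*(e^(t) - 1))
M′(t) = λ*e^(-λ)*e^(t)*e^(λ*e^(t))
M′′(t) = (λ^2*e^(2*t)*e^(λ*e^(t)) + λ*e^(t)*e^(λ*e^(t)))*e^(-λ)
M′′′(t) = (λ^3*e^(3*t)*e^(λ*e^(t)) + 3*λ^2*e^(2*t)*e^(λ*e^(t)) + λ*e^(t)*e^(λ*e^(t)))*e^(-λ)
M′′′′(t) = (λ^4*e^(4*t)*e^(λ*e^(t)) + 6*λ^3*e^(3*t)*e^(λ*e^(t)) + 7*λ^2*e^(2*t)*e^(λ*e^(t)) + λ*e^(t)*e^(λ*e^(t)))*e^(-λ)

E[X^4] = M′′′′(0) = λ*(λ^3 + 6*λ^2 + 7*λ + 1)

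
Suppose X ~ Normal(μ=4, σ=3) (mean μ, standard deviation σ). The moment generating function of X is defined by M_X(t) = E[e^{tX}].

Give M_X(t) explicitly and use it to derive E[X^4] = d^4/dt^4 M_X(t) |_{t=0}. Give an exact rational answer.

E[X^4] = M′′′′(0) = 1363

M_X(t) = e^(9*t^2/2 + 4*t)
M′(t) = 9*t*e^(4*t)*e^(9*t^2/2) + 4*e^(4*t)*e^(9*t^2/2)
M′′(t) = 81*t^2*e^(4*t)*e^(9*t^2/2) + 72*t*e^(4*t)*e^(9*t^2/2) + 25*e^(4*t)*e^(9*t^2/2)
M′′′(t) = 729*t^3*e^(4*t)*e^(9*t^2/2) + 972*t^2*e^(4*t)*e^(9*t^2/2) + 675*t*e^(4*t)*e^(9*t^2/2) + 172*e^(4*t)*e^(9*t^2/2)
M′′′′(t) = 6561*t^4*e^(4*t)*e^(9*t^2/2) + 11664*t^3*e^(4*t)*e^(9*t^2/2) + 12150*t^2*e^(4*t)*e^(9*t^2/2) + 6192*t*e^(4*t)*e^(9*t^2/2) + 1363*e^(4*t)*e^(9*t^2/2)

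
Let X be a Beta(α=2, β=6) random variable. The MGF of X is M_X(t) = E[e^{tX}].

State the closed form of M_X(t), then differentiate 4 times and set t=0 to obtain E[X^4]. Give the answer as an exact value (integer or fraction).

M_X(t) = ₁F₁(2; 8; t)
M′(t) = ₁F₁(3; 9; t)/4
M′′(t) = ₁F₁(4; 10; t)/12
M′′′(t) = ₁F₁(5; 11; t)/30
M′′′′(t) = ₁F₁(6; 12; t)/66

E[X^4] = M′′′′(0) = 1/66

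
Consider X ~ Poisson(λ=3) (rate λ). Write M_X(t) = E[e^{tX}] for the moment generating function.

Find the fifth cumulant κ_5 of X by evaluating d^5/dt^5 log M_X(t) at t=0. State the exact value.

M_X(t) = e^(3*e^(t) - 3)
K_X(t) = log M_X(t) = 3*e^(t) - 3
K′(t) = 3*e^(t)
K′′(t) = 3*e^(t)
K′′′(t) = 3*e^(t)
K′′′′(t) = 3*e^(t)
K′′′′′(t) = 3*e^(t)

κ_5 = K′′′′′(0) = 3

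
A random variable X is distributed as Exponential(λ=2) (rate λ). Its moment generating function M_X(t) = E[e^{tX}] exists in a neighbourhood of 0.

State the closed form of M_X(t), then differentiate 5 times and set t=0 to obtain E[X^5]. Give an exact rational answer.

M_X(t) = 2/(2 - t)
M^(5)(t) = 240/(t^6 - 12*t^5 + 60*t^4 - 160*t^3 + 240*t^2 - 192*t + 64)

E[X^5] = M^(5)(0) = 15/4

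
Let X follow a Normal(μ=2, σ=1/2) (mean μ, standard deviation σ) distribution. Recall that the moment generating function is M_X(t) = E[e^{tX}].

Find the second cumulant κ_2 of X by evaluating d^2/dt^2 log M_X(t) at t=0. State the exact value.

M_X(t) = e^(t^2/8 + 2*t)
K_X(t) = log M_X(t) = t^2/8 + 2*t
K^(2)(t) = 1/4

κ_2 = K^(2)(0) = 1/4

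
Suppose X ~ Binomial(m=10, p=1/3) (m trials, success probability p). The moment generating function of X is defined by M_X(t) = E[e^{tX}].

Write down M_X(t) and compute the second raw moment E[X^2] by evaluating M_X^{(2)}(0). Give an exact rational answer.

M_X(t) = (e^(t)/3 + 2/3)^10

E[X^2] = d^2M/dt^2 |_{t=0} = 40/3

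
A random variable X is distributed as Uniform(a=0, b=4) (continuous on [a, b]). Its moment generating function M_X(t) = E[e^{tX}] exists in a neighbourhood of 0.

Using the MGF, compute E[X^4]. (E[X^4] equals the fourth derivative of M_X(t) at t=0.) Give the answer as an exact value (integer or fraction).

E[X^4] = D^4[M](0) = 256/5

M_X(t) = (e^(4*t) - 1)/(4*t)
D^4[M](t) = (64*t^4*e^(4*t) - 64*t^3*e^(4*t) + 48*t^2*e^(4*t) - 24*t*e^(4*t) + 6*e^(4*t) - 6)/t^5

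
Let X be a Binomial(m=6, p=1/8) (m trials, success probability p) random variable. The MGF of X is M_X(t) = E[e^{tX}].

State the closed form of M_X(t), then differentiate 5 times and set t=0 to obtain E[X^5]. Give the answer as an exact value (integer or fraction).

E[X^5] = M^(5)(0) = 29781/2048

M_X(t) = (e^(t)/8 + 7/8)^6
M^(5)(t) = 243*e^(6*t)/8192 + 65625*e^(5*t)/131072 + 735*e^(4*t)/256 + 416745*e^(3*t)/65536 + 36015*e^(2*t)/8192 + 50421*e^(t)/131072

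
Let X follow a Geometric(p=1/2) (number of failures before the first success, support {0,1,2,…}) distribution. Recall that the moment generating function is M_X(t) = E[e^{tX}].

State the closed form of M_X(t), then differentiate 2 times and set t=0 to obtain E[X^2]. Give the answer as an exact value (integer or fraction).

E[X^2] = d^2M/dt^2 |_{t=0} = 3

M_X(t) = 1/(2*(1 - e^(t)/2))
dM/dt = e^(t)/(e^(2*t) - 4*e^(t) + 4)
d^2M/dt^2 = (-e^(2*t) - 2*e^(t))/(e^(3*t) - 6*e^(2*t) + 12*e^(t) - 8)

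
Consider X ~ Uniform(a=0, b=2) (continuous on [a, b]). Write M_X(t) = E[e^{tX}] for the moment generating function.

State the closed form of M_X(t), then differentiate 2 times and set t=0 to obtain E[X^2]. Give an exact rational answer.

M_X(t) = (e^(2*t) - 1)/(2*t)
M′(t) = (2*t*e^(2*t) - e^(2*t) + 1)/(2*t^2)
M′′(t) = (2*t^2*e^(2*t) - 2*t*e^(2*t) + e^(2*t) - 1)/t^3

E[X^2] = M′′(0) = 4/3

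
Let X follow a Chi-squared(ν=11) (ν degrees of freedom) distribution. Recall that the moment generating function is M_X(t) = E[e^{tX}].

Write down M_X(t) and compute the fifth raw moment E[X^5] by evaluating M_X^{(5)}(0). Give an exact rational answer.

M_X(t) = (1 - 2*t)^(-11/2)
M′(t) = 11/(64*t^6*√(1 - 2*t) - 192*t^5*√(1 - 2*t) + 240*t^4*√(1 - 2*t) - 160*t^3*√(1 - 2*t) + 60*t^2*√(1 - 2*t) - 12*t*√(1 - 2*t) + √(1 - 2*t))
M′′(t) = -143/(128*t^7*√(1 - 2*t) - 448*t^6*√(1 - 2*t) + 672*t^5*√(1 - 2*t) - 560*t^4*√(1 - 2*t) + 280*t^3*√(1 - 2*t) - 84*t^2*√(1 - 2*t) + 14*t*√(1 - 2*t) - √(1 - 2*t))

E[X^5] = M′′′′′(0) = 692835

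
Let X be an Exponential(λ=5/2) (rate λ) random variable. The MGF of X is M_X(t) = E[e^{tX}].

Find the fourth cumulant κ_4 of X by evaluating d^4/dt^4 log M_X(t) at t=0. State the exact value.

M_X(t) = 5/(2*(5/2 - t))
K_X(t) = log M_X(t) = -log(5/2 - t) - log(2) + log(5)
K′(t) = -2/(2*t - 5)
K′′(t) = 4/(4*t^2 - 20*t + 25)
K′′′(t) = -16/(8*t^3 - 60*t^2 + 150*t - 125)
K′′′′(t) = 96/(16*t^4 - 160*t^3 + 600*t^2 - 1000*t + 625)

κ_4 = K′′′′(0) = 96/625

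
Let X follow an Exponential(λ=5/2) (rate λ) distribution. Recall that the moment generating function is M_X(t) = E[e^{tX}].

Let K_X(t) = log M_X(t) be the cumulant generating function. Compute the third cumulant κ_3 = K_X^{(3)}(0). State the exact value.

M_X(t) = 5/(2*(5/2 - t))
K_X(t) = log M_X(t) = -log(5/2 - t) - log(2) + log(5)
K′(t) = -2/(2*t - 5)
K′′(t) = 4/(4*t^2 - 20*t + 25)
K′′′(t) = -16/(8*t^3 - 60*t^2 + 150*t - 125)

κ_3 = K′′′(0) = 16/125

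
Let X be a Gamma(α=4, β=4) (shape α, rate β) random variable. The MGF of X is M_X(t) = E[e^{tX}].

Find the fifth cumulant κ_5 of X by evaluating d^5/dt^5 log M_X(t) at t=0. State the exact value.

κ_5 = K′′′′′(0) = 3/32

M_X(t) = 256/(4 - t)^4
K_X(t) = log M_X(t) = -4*log(4 - t) + 8*log(2)
K′(t) = -4/(t - 4)
K′′(t) = 4/(t^2 - 8*t + 16)
K′′′(t) = -8/(t^3 - 12*t^2 + 48*t - 64)
K′′′′(t) = 24/(t^4 - 16*t^3 + 96*t^2 - 256*t + 256)
K′′′′′(t) = -96/(t^5 - 20*t^4 + 160*t^3 - 640*t^2 + 1280*t - 1024)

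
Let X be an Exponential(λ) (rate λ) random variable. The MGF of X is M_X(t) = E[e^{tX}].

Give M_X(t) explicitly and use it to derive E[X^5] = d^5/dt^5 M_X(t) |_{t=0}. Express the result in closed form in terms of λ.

M_X(t) = λ/(λ - t)
M′(t) = λ/(λ^2 - 2*λ*t + t^2)
M′′(t) = -2*λ/(-λ^3 + 3*λ^2*t - 3*λ*t^2 + t^3)
M′′′(t) = 6*λ/(λ^4 - 4*λ^3*t + 6*λ^2*t^2 - 4*λ*t^3 + t^4)
M′′′′(t) = -24*λ/(-λ^5 + 5*λ^4*t - 10*λ^3*t^2 + 10*λ^2*t^3 - 5*λ*t^4 + t^5)
M′′′′′(t) = 120*λ/(λ^6 - 6*λ^5*t + 15*λ^4*t^2 - 20*λ^3*t^3 + 15*λ^2*t^4 - 6*λ*t^5 + t^6)

E[X^5] = M′′′′′(0) = 120/λ^5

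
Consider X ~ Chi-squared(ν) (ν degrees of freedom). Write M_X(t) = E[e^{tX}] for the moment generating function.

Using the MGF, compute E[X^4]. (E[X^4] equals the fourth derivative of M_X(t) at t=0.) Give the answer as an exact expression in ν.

E[X^4] = M′′′′(0) = ν*(ν^3 + 12*ν^2 + 44*ν + 48)

M_X(t) = (1 - 2*t)^(-ν/2)
M′(t) = -ν/(2*t*(1 - 2*t)^(ν/2) - (1 - 2*t)^(ν/2))
M′′(t) = (ν^2 + 2*ν)/(4*t^2*(1 - 2*t)^(ν/2) - 4*t*(1 - 2*t)^(ν/2) + (1 - 2*t)^(ν/2))
M′′′(t) = (-ν^3 - 6*ν^2 - 8*ν)/(8*t^3*(1 - 2*t)^(ν/2) - 12*t^2*(1 - 2*t)^(ν/2) + 6*t*(1 - 2*t)^(ν/2) - (1 - 2*t)^(ν/2))
M′′′′(t) = (ν^4 + 12*ν^3 + 44*ν^2 + 48*ν)/(16*t^4*(1 - 2*t)^(ν/2) - 32*t^3*(1 - 2*t)^(ν/2) + 24*t^2*(1 - 2*t)^(ν/2) - 8*t*(1 - 2*t)^(ν/2) + (1 - 2*t)^(ν/2))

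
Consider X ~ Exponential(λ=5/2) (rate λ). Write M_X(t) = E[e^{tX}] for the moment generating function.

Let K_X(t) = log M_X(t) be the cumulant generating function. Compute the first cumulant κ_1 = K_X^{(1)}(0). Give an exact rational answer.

κ_1 = K^(1)(0) = 2/5

M_X(t) = 5/(2*(5/2 - t))
K_X(t) = log M_X(t) = -log(5/2 - t) - log(2) + log(5)
K^(1)(t) = -2/(2*t - 5)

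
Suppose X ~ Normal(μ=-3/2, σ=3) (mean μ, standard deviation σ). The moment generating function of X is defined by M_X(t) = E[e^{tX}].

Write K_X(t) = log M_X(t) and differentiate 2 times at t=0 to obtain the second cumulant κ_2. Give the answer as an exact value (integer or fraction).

κ_2 = K^(2)(0) = 9

M_X(t) = e^(9*t^2/2 - 3*t/2)
K_X(t) = log M_X(t) = 9*t^2/2 - 3*t/2
K^(2)(t) = 9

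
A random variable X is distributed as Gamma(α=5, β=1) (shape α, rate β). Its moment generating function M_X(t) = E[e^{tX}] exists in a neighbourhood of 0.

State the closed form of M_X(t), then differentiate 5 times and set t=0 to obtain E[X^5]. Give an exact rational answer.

M_X(t) = (1 - t)^(-5)
dM/dt = 5/(t^6 - 6*t^5 + 15*t^4 - 20*t^3 + 15*t^2 - 6*t + 1)
d^2M/dt^2 = -30/(t^7 - 7*t^6 + 21*t^5 - 35*t^4 + 35*t^3 - 21*t^2 + 7*t - 1)
d^3M/dt^3 = 210/(t^8 - 8*t^7 + 28*t^6 - 56*t^5 + 70*t^4 - 56*t^3 + 28*t^2 - 8*t + 1)
d^4M/dt^4 = -1680/(t^9 - 9*t^8 + 36*t^7 - 84*t^6 + 126*t^5 - 126*t^4 + 84*t^3 - 36*t^2 + 9*t - 1)
d^5M/dt^5 = 15120/(t^10 - 10*t^9 + 45*t^8 - 120*t^7 + 210*t^6 - 252*t^5 + 210*t^4 - 120*t^3 + 45*t^2 - 10*t + 1)

E[X^5] = d^5M/dt^5 |_{t=0} = 15120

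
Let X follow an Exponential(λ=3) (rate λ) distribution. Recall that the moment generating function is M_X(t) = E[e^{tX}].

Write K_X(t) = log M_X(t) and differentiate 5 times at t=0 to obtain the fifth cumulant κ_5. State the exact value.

M_X(t) = 3/(3 - t)
K_X(t) = log M_X(t) = -log(3 - t) + log(3)
dK/dt = -1/(t - 3)
d^2K/dt^2 = 1/(t^2 - 6*t + 9)
d^3K/dt^3 = -2/(t^3 - 9*t^2 + 27*t - 27)
d^4K/dt^4 = 6/(t^4 - 12*t^3 + 54*t^2 - 108*t + 81)
d^5K/dt^5 = -24/(t^5 - 15*t^4 + 90*t^3 - 270*t^2 + 405*t - 243)

κ_5 = d^5K/dt^5 |_{t=0} = 8/81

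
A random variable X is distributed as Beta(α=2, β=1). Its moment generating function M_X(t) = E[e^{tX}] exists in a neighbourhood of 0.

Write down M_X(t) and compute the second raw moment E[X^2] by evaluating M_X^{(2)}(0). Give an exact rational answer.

M_X(t) = ₁F₁(2; 3; t)
M^(2)(t) = ₁F₁(4; 5; t)/2

E[X^2] = M^(2)(0) = 1/2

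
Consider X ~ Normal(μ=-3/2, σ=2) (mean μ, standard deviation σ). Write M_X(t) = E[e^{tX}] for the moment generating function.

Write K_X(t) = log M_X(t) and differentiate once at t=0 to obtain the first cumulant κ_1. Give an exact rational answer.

κ_1 = D[K](0) = -3/2

M_X(t) = e^(2*t^2 - 3*t/2)
K_X(t) = log M_X(t) = 2*t^2 - 3*t/2
D[K](t) = 4*t - 3/2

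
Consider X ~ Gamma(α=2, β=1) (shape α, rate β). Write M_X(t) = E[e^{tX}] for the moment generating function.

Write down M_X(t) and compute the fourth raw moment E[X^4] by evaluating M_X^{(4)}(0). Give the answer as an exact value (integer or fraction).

M_X(t) = (1 - t)^(-2)
dM/dt = -2/(t^3 - 3*t^2 + 3*t - 1)
d^2M/dt^2 = 6/(t^4 - 4*t^3 + 6*t^2 - 4*t + 1)
d^3M/dt^3 = -24/(t^5 - 5*t^4 + 10*t^3 - 10*t^2 + 5*t - 1)
d^4M/dt^4 = 120/(t^6 - 6*t^5 + 15*t^4 - 20*t^3 + 15*t^2 - 6*t + 1)

E[X^4] = d^4M/dt^4 |_{t=0} = 120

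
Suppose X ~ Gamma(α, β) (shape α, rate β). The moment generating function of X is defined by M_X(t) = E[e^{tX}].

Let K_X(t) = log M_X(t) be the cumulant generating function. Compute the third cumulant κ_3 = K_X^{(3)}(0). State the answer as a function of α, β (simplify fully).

κ_3 = K′′′(0) = 2*α/β^3

M_X(t) = (β/(β - t))^α
K_X(t) = log M_X(t) = α*(log(β) - log(β - t))
K′(t) = -α/(-β + t)
K′′(t) = α/(β^2 - 2*β*t + t^2)
K′′′(t) = -2*α/(-β^3 + 3*β^2*t - 3*β*t^2 + t^3)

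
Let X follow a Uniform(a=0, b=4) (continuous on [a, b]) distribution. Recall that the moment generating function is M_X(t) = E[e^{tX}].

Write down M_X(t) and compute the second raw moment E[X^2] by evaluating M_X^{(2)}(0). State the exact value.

M_X(t) = (e^(4*t) - 1)/(4*t)
M^(2)(t) = (8*t^2*e^(4*t) - 4*t*e^(4*t) + e^(4*t) - 1)/(2*t^3)

E[X^2] = M^(2)(0) = 16/3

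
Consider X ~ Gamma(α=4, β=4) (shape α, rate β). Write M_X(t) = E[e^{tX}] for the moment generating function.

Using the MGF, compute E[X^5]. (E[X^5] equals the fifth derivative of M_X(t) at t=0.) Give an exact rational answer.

E[X^5] = M^(5)(0) = 105/16

M_X(t) = 256/(4 - t)^4
M^(5)(t) = -1720320/(t^9 - 36*t^8 + 576*t^7 - 5376*t^6 + 32256*t^5 - 129024*t^4 + 344064*t^3 - 589824*t^2 + 589824*t - 262144)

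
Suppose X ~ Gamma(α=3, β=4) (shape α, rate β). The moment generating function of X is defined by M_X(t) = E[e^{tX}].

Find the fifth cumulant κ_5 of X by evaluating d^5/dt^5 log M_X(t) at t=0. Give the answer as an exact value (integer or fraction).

κ_5 = K′′′′′(0) = 9/128

M_X(t) = 64/(4 - t)^3
K_X(t) = log M_X(t) = -3*log(4 - t) + 6*log(2)
K′(t) = -3/(t - 4)
K′′(t) = 3/(t^2 - 8*t + 16)
K′′′(t) = -6/(t^3 - 12*t^2 + 48*t - 64)
K′′′′(t) = 18/(t^4 - 16*t^3 + 96*t^2 - 256*t + 256)
K′′′′′(t) = -72/(t^5 - 20*t^4 + 160*t^3 - 640*t^2 + 1280*t - 1024)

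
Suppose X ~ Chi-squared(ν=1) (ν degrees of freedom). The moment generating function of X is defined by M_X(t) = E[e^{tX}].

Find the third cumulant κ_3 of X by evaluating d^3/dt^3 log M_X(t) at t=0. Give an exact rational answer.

κ_3 = K^(3)(0) = 8

M_X(t) = 1/√(1 - 2*t)
K_X(t) = log M_X(t) = -log(1 - 2*t)/2
K^(3)(t) = -8/(8*t^3 - 12*t^2 + 6*t - 1)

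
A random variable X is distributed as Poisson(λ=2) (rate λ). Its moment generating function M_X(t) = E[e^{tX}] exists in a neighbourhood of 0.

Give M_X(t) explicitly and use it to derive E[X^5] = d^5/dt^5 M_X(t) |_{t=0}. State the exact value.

E[X^5] = D^5[M](0) = 454

M_X(t) = e^(2*e^(t) - 2)
D^5[M](t) = (32*e^(5*t)*e^(2*e^(t)) + 160*e^(4*t)*e^(2*e^(t)) + 200*e^(3*t)*e^(2*e^(t)) + 60*e^(2*t)*e^(2*e^(t)) + 2*e^(t)*e^(2*e^(t)))*e^(-2)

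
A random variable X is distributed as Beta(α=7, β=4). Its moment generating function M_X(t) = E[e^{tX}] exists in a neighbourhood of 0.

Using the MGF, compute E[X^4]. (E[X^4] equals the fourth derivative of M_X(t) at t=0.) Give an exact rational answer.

E[X^4] = d^4M/dt^4 |_{t=0} = 30/143

M_X(t) = ₁F₁(7; 11; t)
dM/dt = 7*₁F₁(8; 12; t)/11
d^2M/dt^2 = 14*₁F₁(9; 13; t)/33
d^3M/dt^3 = 42*₁F₁(10; 14; t)/143
d^4M/dt^4 = 30*₁F₁(11; 15; t)/143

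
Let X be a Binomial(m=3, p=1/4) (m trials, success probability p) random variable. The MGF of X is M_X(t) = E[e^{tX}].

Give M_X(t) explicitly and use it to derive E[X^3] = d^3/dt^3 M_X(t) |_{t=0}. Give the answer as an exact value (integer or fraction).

E[X^3] = M′′′(0) = 63/32

M_X(t) = (e^(t)/4 + 3/4)^3
M′(t) = 3*e^(3*t)/64 + 9*e^(2*t)/32 + 27*e^(t)/64
M′′(t) = 9*e^(3*t)/64 + 9*e^(2*t)/16 + 27*e^(t)/64
M′′′(t) = 27*e^(3*t)/64 + 9*e^(2*t)/8 + 27*e^(t)/64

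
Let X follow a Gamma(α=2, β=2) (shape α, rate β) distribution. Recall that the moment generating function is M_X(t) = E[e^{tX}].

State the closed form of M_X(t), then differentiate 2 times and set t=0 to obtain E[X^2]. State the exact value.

E[X^2] = M′′(0) = 3/2

M_X(t) = 4/(2 - t)^2
M′(t) = -8/(t^3 - 6*t^2 + 12*t - 8)
M′′(t) = 24/(t^4 - 8*t^3 + 24*t^2 - 32*t + 16)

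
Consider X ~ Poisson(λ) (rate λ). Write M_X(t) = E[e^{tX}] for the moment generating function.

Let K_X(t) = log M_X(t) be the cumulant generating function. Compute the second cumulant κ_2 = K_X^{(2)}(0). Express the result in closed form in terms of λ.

κ_2 = d^2K/dt^2 |_{t=0} = λ

M_X(t) = e^(λ*(e^(t) - 1))
K_X(t) = log M_X(t) = λ*(e^(t) - 1)
dK/dt = λ*e^(t)
d^2K/dt^2 = λ*e^(t)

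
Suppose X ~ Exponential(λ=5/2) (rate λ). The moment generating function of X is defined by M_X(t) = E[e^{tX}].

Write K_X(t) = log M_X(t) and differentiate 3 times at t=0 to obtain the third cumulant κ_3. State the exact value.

M_X(t) = 5/(2*(5/2 - t))
K_X(t) = log M_X(t) = -log(5/2 - t) - log(2) + log(5)
dK/dt = -2/(2*t - 5)
d^2K/dt^2 = 4/(4*t^2 - 20*t + 25)
d^3K/dt^3 = -16/(8*t^3 - 60*t^2 + 150*t - 125)

κ_3 = d^3K/dt^3 |_{t=0} = 16/125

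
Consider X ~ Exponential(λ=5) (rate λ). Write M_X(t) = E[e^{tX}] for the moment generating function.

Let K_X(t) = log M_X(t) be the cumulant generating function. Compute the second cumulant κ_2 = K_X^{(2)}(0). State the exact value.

M_X(t) = 5/(5 - t)
K_X(t) = log M_X(t) = -log(5 - t) + log(5)
K′(t) = -1/(t - 5)
K′′(t) = 1/(t^2 - 10*t + 25)

κ_2 = K′′(0) = 1/25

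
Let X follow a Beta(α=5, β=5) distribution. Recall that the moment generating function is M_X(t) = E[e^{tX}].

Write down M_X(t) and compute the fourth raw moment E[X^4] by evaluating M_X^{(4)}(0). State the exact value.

M_X(t) = ₁F₁(5; 10; t)
M^(4)(t) = 14*₁F₁(9; 14; t)/143

E[X^4] = M^(4)(0) = 14/143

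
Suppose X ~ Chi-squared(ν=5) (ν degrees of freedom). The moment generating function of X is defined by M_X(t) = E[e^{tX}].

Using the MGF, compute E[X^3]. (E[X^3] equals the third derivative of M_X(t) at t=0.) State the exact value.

E[X^3] = M′′′(0) = 315

M_X(t) = (1 - 2*t)^(-5/2)
M′(t) = -5/(8*t^3*√(1 - 2*t) - 12*t^2*√(1 - 2*t) + 6*t*√(1 - 2*t) - √(1 - 2*t))
M′′(t) = 35/(16*t^4*√(1 - 2*t) - 32*t^3*√(1 - 2*t) + 24*t^2*√(1 - 2*t) - 8*t*√(1 - 2*t) + √(1 - 2*t))
M′′′(t) = -315/(32*t^5*√(1 - 2*t) - 80*t^4*√(1 - 2*t) + 80*t^3*√(1 - 2*t) - 40*t^2*√(1 - 2*t) + 10*t*√(1 - 2*t) - √(1 - 2*t))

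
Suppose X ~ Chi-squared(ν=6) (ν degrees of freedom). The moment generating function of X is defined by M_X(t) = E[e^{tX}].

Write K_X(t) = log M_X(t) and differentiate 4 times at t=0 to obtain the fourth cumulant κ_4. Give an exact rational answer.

κ_4 = D^4[K](0) = 288

M_X(t) = (1 - 2*t)^(-3)
K_X(t) = log M_X(t) = -3*log(1 - 2*t)
D^4[K](t) = 288/(16*t^4 - 32*t^3 + 24*t^2 - 8*t + 1)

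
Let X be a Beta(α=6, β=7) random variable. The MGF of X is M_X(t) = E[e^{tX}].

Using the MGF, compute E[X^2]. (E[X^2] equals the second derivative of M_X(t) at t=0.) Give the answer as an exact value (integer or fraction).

E[X^2] = M′′(0) = 3/13

M_X(t) = ₁F₁(6; 13; t)
M′(t) = 6*₁F₁(7; 14; t)/13
M′′(t) = 3*₁F₁(8; 15; t)/13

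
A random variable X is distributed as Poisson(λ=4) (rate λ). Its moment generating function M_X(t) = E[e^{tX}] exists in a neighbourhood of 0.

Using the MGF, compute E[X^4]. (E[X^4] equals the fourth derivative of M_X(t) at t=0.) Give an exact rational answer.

M_X(t) = e^(4*e^(t) - 4)
D^4[M](t) = (256*e^(4*t)*e^(4*e^(t)) + 384*e^(3*t)*e^(4*e^(t)) + 112*e^(2*t)*e^(4*e^(t)) + 4*e^(t)*e^(4*e^(t)))*e^(-4)

E[X^4] = D^4[M](0) = 756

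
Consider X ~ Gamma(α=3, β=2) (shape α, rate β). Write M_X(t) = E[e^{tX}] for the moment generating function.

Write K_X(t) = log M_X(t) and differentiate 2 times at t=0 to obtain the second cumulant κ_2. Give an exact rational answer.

M_X(t) = 8/(2 - t)^3
K_X(t) = log M_X(t) = -3*log(2 - t) + 3*log(2)
dK/dt = -3/(t - 2)
d^2K/dt^2 = 3/(t^2 - 4*t + 4)

κ_2 = d^2K/dt^2 |_{t=0} = 3/4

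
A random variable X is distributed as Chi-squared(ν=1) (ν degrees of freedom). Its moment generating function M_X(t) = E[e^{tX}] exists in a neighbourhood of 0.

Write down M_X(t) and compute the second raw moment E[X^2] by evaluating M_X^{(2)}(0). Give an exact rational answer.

M_X(t) = 1/√(1 - 2*t)
dM/dt = -1/(2*t*√(1 - 2*t) - √(1 - 2*t))
d^2M/dt^2 = 3/(4*t^2*√(1 - 2*t) - 4*t*√(1 - 2*t) + √(1 - 2*t))

E[X^2] = d^2M/dt^2 |_{t=0} = 3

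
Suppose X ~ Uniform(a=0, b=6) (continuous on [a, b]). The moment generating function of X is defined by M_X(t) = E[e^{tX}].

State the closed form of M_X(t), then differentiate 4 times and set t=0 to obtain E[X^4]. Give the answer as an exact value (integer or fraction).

M_X(t) = (e^(6*t) - 1)/(6*t)
M^(4)(t) = (216*t^4*e^(6*t) - 144*t^3*e^(6*t) + 72*t^2*e^(6*t) - 24*t*e^(6*t) + 4*e^(6*t) - 4)/t^5

E[X^4] = M^(4)(0) = 1296/5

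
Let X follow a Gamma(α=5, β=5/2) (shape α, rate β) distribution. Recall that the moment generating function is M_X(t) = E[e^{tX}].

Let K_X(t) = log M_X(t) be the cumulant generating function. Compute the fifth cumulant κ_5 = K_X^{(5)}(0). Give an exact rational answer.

κ_5 = D^5[K](0) = 768/625

M_X(t) = 3125/(32*(5/2 - t)^5)
K_X(t) = log M_X(t) = -5*log(5/2 - t) - 5*log(2) + 5*log(5)
D^5[K](t) = -3840/(32*t^5 - 400*t^4 + 2000*t^3 - 5000*t^2 + 6250*t - 3125)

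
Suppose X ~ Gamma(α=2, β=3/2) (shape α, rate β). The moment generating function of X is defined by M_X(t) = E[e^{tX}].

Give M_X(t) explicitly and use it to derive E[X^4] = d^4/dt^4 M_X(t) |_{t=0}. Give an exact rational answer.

M_X(t) = 9/(4*(3/2 - t)^2)
M^(4)(t) = 17280/(64*t^6 - 576*t^5 + 2160*t^4 - 4320*t^3 + 4860*t^2 - 2916*t + 729)

E[X^4] = M^(4)(0) = 640/27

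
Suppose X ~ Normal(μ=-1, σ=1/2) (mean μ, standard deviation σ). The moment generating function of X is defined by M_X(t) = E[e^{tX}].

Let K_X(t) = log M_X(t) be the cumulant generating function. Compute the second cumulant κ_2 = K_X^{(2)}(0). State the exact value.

M_X(t) = e^(t^2/8 - t)
K_X(t) = log M_X(t) = t^2/8 - t
K′(t) = t/4 - 1
K′′(t) = 1/4

κ_2 = K′′(0) = 1/4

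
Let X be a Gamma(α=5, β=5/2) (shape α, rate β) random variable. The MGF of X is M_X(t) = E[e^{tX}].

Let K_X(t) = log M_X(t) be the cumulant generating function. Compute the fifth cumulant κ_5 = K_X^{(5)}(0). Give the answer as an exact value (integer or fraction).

κ_5 = K^(5)(0) = 768/625

M_X(t) = 3125/(32*(5/2 - t)^5)
K_X(t) = log M_X(t) = -5*log(5/2 - t) - 5*log(2) + 5*log(5)
K^(5)(t) = -3840/(32*t^5 - 400*t^4 + 2000*t^3 - 5000*t^2 + 6250*t - 3125)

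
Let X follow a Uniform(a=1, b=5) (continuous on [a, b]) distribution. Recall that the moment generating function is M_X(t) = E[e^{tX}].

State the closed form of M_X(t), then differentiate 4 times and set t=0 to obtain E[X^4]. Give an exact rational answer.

E[X^4] = d^4M/dt^4 |_{t=0} = 781/5

M_X(t) = (e^(5*t) - e^(t))/(4*t)
dM/dt = (5*t*e^(5*t) - t*e^(t) - e^(5*t) + e^(t))/(4*t^2)
d^2M/dt^2 = (25*t^2*e^(5*t) - t^2*e^(t) - 10*t*e^(5*t) + 2*t*e^(t) + 2*e^(5*t) - 2*e^(t))/(4*t^3)
d^3M/dt^3 = (125*t^3*e^(5*t) - t^3*e^(t) - 75*t^2*e^(5*t) + 3*t^2*e^(t) + 30*t*e^(5*t) - 6*t*e^(t) - 6*e^(5*t) + 6*e^(t))/(4*t^4)
d^4M/dt^4 = (625*t^4*e^(5*t) - t^4*e^(t) - 500*t^3*e^(5*t) + 4*t^3*e^(t) + 300*t^2*e^(5*t) - 12*t^2*e^(t) - 120*t*e^(5*t) + 24*t*e^(t) + 24*e^(5*t) - 24*e^(t))/(4*t^5)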